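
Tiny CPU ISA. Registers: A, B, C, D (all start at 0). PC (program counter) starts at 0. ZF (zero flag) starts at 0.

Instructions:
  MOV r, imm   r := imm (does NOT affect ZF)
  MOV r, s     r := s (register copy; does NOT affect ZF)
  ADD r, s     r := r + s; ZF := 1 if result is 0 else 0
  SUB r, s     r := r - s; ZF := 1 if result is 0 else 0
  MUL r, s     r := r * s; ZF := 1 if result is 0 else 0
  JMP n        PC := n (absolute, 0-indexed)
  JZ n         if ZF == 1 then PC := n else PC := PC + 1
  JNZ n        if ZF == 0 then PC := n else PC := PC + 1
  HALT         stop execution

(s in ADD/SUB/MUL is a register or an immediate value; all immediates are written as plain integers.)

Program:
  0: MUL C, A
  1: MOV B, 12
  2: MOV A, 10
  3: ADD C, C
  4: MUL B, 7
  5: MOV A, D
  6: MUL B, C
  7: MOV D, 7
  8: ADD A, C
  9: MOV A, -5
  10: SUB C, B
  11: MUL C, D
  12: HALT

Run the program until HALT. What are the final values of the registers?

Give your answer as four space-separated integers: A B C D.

Answer: -5 0 0 7

Derivation:
Step 1: PC=0 exec 'MUL C, A'. After: A=0 B=0 C=0 D=0 ZF=1 PC=1
Step 2: PC=1 exec 'MOV B, 12'. After: A=0 B=12 C=0 D=0 ZF=1 PC=2
Step 3: PC=2 exec 'MOV A, 10'. After: A=10 B=12 C=0 D=0 ZF=1 PC=3
Step 4: PC=3 exec 'ADD C, C'. After: A=10 B=12 C=0 D=0 ZF=1 PC=4
Step 5: PC=4 exec 'MUL B, 7'. After: A=10 B=84 C=0 D=0 ZF=0 PC=5
Step 6: PC=5 exec 'MOV A, D'. After: A=0 B=84 C=0 D=0 ZF=0 PC=6
Step 7: PC=6 exec 'MUL B, C'. After: A=0 B=0 C=0 D=0 ZF=1 PC=7
Step 8: PC=7 exec 'MOV D, 7'. After: A=0 B=0 C=0 D=7 ZF=1 PC=8
Step 9: PC=8 exec 'ADD A, C'. After: A=0 B=0 C=0 D=7 ZF=1 PC=9
Step 10: PC=9 exec 'MOV A, -5'. After: A=-5 B=0 C=0 D=7 ZF=1 PC=10
Step 11: PC=10 exec 'SUB C, B'. After: A=-5 B=0 C=0 D=7 ZF=1 PC=11
Step 12: PC=11 exec 'MUL C, D'. After: A=-5 B=0 C=0 D=7 ZF=1 PC=12
Step 13: PC=12 exec 'HALT'. After: A=-5 B=0 C=0 D=7 ZF=1 PC=12 HALTED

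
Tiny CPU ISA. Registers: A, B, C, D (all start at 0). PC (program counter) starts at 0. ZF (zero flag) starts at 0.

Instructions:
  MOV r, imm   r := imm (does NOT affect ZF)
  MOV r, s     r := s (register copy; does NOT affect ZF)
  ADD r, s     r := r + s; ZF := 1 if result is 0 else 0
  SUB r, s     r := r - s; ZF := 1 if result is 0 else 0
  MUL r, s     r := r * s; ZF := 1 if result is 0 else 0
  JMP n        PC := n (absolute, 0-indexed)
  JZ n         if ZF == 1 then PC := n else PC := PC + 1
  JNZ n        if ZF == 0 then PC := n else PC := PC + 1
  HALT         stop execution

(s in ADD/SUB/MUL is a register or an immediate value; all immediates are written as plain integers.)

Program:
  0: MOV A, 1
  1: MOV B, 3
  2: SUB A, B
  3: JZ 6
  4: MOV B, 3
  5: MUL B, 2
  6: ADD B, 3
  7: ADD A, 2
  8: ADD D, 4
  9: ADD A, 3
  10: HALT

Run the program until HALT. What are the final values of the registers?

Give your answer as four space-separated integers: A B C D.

Answer: 3 9 0 4

Derivation:
Step 1: PC=0 exec 'MOV A, 1'. After: A=1 B=0 C=0 D=0 ZF=0 PC=1
Step 2: PC=1 exec 'MOV B, 3'. After: A=1 B=3 C=0 D=0 ZF=0 PC=2
Step 3: PC=2 exec 'SUB A, B'. After: A=-2 B=3 C=0 D=0 ZF=0 PC=3
Step 4: PC=3 exec 'JZ 6'. After: A=-2 B=3 C=0 D=0 ZF=0 PC=4
Step 5: PC=4 exec 'MOV B, 3'. After: A=-2 B=3 C=0 D=0 ZF=0 PC=5
Step 6: PC=5 exec 'MUL B, 2'. After: A=-2 B=6 C=0 D=0 ZF=0 PC=6
Step 7: PC=6 exec 'ADD B, 3'. After: A=-2 B=9 C=0 D=0 ZF=0 PC=7
Step 8: PC=7 exec 'ADD A, 2'. After: A=0 B=9 C=0 D=0 ZF=1 PC=8
Step 9: PC=8 exec 'ADD D, 4'. After: A=0 B=9 C=0 D=4 ZF=0 PC=9
Step 10: PC=9 exec 'ADD A, 3'. After: A=3 B=9 C=0 D=4 ZF=0 PC=10
Step 11: PC=10 exec 'HALT'. After: A=3 B=9 C=0 D=4 ZF=0 PC=10 HALTED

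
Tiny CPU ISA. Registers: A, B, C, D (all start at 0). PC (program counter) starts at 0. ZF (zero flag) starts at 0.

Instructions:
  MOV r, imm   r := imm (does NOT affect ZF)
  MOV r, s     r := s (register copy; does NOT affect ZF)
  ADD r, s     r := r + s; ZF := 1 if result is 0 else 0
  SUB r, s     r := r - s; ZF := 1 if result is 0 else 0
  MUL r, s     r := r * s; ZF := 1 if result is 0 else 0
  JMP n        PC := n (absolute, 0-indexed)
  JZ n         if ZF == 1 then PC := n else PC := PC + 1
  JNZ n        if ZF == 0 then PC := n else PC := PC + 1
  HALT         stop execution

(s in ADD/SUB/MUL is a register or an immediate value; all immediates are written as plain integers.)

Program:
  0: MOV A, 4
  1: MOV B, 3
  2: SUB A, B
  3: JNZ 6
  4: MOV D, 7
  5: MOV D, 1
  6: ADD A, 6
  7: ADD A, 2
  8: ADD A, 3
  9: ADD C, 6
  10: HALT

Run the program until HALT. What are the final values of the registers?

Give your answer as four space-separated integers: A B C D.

Step 1: PC=0 exec 'MOV A, 4'. After: A=4 B=0 C=0 D=0 ZF=0 PC=1
Step 2: PC=1 exec 'MOV B, 3'. After: A=4 B=3 C=0 D=0 ZF=0 PC=2
Step 3: PC=2 exec 'SUB A, B'. After: A=1 B=3 C=0 D=0 ZF=0 PC=3
Step 4: PC=3 exec 'JNZ 6'. After: A=1 B=3 C=0 D=0 ZF=0 PC=6
Step 5: PC=6 exec 'ADD A, 6'. After: A=7 B=3 C=0 D=0 ZF=0 PC=7
Step 6: PC=7 exec 'ADD A, 2'. After: A=9 B=3 C=0 D=0 ZF=0 PC=8
Step 7: PC=8 exec 'ADD A, 3'. After: A=12 B=3 C=0 D=0 ZF=0 PC=9
Step 8: PC=9 exec 'ADD C, 6'. After: A=12 B=3 C=6 D=0 ZF=0 PC=10
Step 9: PC=10 exec 'HALT'. After: A=12 B=3 C=6 D=0 ZF=0 PC=10 HALTED

Answer: 12 3 6 0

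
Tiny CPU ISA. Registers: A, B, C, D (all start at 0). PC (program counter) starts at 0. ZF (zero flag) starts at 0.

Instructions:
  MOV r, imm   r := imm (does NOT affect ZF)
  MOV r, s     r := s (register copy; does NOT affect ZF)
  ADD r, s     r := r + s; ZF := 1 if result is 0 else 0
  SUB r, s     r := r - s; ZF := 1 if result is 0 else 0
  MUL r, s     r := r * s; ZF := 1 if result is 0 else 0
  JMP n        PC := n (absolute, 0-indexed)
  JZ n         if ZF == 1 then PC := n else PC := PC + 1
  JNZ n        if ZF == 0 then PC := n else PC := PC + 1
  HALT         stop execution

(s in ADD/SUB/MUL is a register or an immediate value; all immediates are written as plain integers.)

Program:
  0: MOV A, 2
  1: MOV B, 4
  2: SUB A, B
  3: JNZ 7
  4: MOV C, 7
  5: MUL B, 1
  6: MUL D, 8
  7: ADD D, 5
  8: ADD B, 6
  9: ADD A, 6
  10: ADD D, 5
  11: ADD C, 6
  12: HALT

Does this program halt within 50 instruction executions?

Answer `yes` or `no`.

Step 1: PC=0 exec 'MOV A, 2'. After: A=2 B=0 C=0 D=0 ZF=0 PC=1
Step 2: PC=1 exec 'MOV B, 4'. After: A=2 B=4 C=0 D=0 ZF=0 PC=2
Step 3: PC=2 exec 'SUB A, B'. After: A=-2 B=4 C=0 D=0 ZF=0 PC=3
Step 4: PC=3 exec 'JNZ 7'. After: A=-2 B=4 C=0 D=0 ZF=0 PC=7
Step 5: PC=7 exec 'ADD D, 5'. After: A=-2 B=4 C=0 D=5 ZF=0 PC=8
Step 6: PC=8 exec 'ADD B, 6'. After: A=-2 B=10 C=0 D=5 ZF=0 PC=9
Step 7: PC=9 exec 'ADD A, 6'. After: A=4 B=10 C=0 D=5 ZF=0 PC=10
Step 8: PC=10 exec 'ADD D, 5'. After: A=4 B=10 C=0 D=10 ZF=0 PC=11
Step 9: PC=11 exec 'ADD C, 6'. After: A=4 B=10 C=6 D=10 ZF=0 PC=12
Step 10: PC=12 exec 'HALT'. After: A=4 B=10 C=6 D=10 ZF=0 PC=12 HALTED

Answer: yes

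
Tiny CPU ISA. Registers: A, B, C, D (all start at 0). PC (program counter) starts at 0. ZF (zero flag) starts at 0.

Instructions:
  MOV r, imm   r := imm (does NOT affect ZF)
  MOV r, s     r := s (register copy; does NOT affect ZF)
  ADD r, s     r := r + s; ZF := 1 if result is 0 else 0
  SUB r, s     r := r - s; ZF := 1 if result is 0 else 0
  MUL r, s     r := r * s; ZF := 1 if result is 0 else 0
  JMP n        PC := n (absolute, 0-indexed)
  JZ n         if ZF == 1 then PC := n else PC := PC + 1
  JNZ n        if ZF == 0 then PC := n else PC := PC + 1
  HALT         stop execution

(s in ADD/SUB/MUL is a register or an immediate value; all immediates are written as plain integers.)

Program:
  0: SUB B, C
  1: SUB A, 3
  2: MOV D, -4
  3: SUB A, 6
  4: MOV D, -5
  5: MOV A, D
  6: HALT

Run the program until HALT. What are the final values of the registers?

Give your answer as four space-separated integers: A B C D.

Answer: -5 0 0 -5

Derivation:
Step 1: PC=0 exec 'SUB B, C'. After: A=0 B=0 C=0 D=0 ZF=1 PC=1
Step 2: PC=1 exec 'SUB A, 3'. After: A=-3 B=0 C=0 D=0 ZF=0 PC=2
Step 3: PC=2 exec 'MOV D, -4'. After: A=-3 B=0 C=0 D=-4 ZF=0 PC=3
Step 4: PC=3 exec 'SUB A, 6'. After: A=-9 B=0 C=0 D=-4 ZF=0 PC=4
Step 5: PC=4 exec 'MOV D, -5'. After: A=-9 B=0 C=0 D=-5 ZF=0 PC=5
Step 6: PC=5 exec 'MOV A, D'. After: A=-5 B=0 C=0 D=-5 ZF=0 PC=6
Step 7: PC=6 exec 'HALT'. After: A=-5 B=0 C=0 D=-5 ZF=0 PC=6 HALTED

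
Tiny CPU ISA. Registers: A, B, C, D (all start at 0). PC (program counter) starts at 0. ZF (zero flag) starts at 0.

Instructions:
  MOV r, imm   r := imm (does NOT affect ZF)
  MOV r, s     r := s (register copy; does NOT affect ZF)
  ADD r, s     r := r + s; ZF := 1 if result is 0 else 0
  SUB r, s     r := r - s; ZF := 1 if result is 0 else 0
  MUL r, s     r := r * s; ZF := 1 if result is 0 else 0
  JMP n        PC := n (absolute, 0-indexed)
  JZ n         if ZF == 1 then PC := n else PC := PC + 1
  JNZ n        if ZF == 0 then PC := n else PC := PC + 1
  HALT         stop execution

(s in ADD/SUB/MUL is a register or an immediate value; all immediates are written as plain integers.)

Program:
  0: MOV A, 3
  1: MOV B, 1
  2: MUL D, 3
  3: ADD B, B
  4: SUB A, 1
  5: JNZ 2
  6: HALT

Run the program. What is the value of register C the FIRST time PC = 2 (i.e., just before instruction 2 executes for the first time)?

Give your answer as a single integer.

Step 1: PC=0 exec 'MOV A, 3'. After: A=3 B=0 C=0 D=0 ZF=0 PC=1
Step 2: PC=1 exec 'MOV B, 1'. After: A=3 B=1 C=0 D=0 ZF=0 PC=2
First time PC=2: C=0

0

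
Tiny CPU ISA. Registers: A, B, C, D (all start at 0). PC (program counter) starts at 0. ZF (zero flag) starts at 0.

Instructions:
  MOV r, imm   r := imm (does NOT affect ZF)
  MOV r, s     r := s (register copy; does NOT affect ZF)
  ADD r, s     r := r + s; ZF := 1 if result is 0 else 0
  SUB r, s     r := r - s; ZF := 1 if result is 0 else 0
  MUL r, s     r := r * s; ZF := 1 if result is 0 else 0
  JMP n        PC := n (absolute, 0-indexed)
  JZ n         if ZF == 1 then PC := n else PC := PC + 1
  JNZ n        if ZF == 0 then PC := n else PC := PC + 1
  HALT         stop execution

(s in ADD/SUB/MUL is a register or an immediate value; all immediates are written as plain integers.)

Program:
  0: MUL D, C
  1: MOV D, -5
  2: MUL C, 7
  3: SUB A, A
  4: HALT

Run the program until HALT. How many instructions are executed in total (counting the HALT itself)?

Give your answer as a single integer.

Answer: 5

Derivation:
Step 1: PC=0 exec 'MUL D, C'. After: A=0 B=0 C=0 D=0 ZF=1 PC=1
Step 2: PC=1 exec 'MOV D, -5'. After: A=0 B=0 C=0 D=-5 ZF=1 PC=2
Step 3: PC=2 exec 'MUL C, 7'. After: A=0 B=0 C=0 D=-5 ZF=1 PC=3
Step 4: PC=3 exec 'SUB A, A'. After: A=0 B=0 C=0 D=-5 ZF=1 PC=4
Step 5: PC=4 exec 'HALT'. After: A=0 B=0 C=0 D=-5 ZF=1 PC=4 HALTED
Total instructions executed: 5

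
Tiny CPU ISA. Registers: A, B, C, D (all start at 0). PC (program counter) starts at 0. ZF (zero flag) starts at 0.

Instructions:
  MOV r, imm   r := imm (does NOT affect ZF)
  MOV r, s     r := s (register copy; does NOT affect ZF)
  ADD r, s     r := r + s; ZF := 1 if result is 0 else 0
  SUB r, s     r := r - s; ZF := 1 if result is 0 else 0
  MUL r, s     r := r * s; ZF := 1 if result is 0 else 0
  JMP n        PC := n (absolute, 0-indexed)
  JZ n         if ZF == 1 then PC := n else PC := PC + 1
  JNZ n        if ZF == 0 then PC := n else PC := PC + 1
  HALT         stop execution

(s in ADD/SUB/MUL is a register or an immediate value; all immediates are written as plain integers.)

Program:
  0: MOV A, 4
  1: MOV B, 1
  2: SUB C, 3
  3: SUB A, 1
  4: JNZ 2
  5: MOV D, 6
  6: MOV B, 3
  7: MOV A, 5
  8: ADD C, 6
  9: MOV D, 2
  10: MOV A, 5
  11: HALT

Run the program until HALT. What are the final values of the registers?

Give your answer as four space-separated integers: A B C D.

Answer: 5 3 -6 2

Derivation:
Step 1: PC=0 exec 'MOV A, 4'. After: A=4 B=0 C=0 D=0 ZF=0 PC=1
Step 2: PC=1 exec 'MOV B, 1'. After: A=4 B=1 C=0 D=0 ZF=0 PC=2
Step 3: PC=2 exec 'SUB C, 3'. After: A=4 B=1 C=-3 D=0 ZF=0 PC=3
Step 4: PC=3 exec 'SUB A, 1'. After: A=3 B=1 C=-3 D=0 ZF=0 PC=4
Step 5: PC=4 exec 'JNZ 2'. After: A=3 B=1 C=-3 D=0 ZF=0 PC=2
Step 6: PC=2 exec 'SUB C, 3'. After: A=3 B=1 C=-6 D=0 ZF=0 PC=3
Step 7: PC=3 exec 'SUB A, 1'. After: A=2 B=1 C=-6 D=0 ZF=0 PC=4
Step 8: PC=4 exec 'JNZ 2'. After: A=2 B=1 C=-6 D=0 ZF=0 PC=2
Step 9: PC=2 exec 'SUB C, 3'. After: A=2 B=1 C=-9 D=0 ZF=0 PC=3
Step 10: PC=3 exec 'SUB A, 1'. After: A=1 B=1 C=-9 D=0 ZF=0 PC=4
Step 11: PC=4 exec 'JNZ 2'. After: A=1 B=1 C=-9 D=0 ZF=0 PC=2
Step 12: PC=2 exec 'SUB C, 3'. After: A=1 B=1 C=-12 D=0 ZF=0 PC=3
Step 13: PC=3 exec 'SUB A, 1'. After: A=0 B=1 C=-12 D=0 ZF=1 PC=4
Step 14: PC=4 exec 'JNZ 2'. After: A=0 B=1 C=-12 D=0 ZF=1 PC=5
Step 15: PC=5 exec 'MOV D, 6'. After: A=0 B=1 C=-12 D=6 ZF=1 PC=6
Step 16: PC=6 exec 'MOV B, 3'. After: A=0 B=3 C=-12 D=6 ZF=1 PC=7
Step 17: PC=7 exec 'MOV A, 5'. After: A=5 B=3 C=-12 D=6 ZF=1 PC=8
Step 18: PC=8 exec 'ADD C, 6'. After: A=5 B=3 C=-6 D=6 ZF=0 PC=9
Step 19: PC=9 exec 'MOV D, 2'. After: A=5 B=3 C=-6 D=2 ZF=0 PC=10
Step 20: PC=10 exec 'MOV A, 5'. After: A=5 B=3 C=-6 D=2 ZF=0 PC=11
Step 21: PC=11 exec 'HALT'. After: A=5 B=3 C=-6 D=2 ZF=0 PC=11 HALTED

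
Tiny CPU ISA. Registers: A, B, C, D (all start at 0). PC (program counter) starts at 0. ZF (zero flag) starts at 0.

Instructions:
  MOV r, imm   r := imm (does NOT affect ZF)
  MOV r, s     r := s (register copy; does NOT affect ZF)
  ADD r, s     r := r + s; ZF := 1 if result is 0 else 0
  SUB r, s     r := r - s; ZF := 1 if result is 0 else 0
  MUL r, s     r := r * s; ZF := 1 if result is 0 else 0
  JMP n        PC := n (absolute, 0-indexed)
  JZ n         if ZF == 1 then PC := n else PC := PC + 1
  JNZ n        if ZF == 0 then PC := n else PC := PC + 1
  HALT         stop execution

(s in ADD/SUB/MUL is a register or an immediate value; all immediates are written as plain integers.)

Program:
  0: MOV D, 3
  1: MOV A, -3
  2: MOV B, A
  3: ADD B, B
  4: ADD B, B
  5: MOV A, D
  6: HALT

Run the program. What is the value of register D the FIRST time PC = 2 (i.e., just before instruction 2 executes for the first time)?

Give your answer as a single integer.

Step 1: PC=0 exec 'MOV D, 3'. After: A=0 B=0 C=0 D=3 ZF=0 PC=1
Step 2: PC=1 exec 'MOV A, -3'. After: A=-3 B=0 C=0 D=3 ZF=0 PC=2
First time PC=2: D=3

3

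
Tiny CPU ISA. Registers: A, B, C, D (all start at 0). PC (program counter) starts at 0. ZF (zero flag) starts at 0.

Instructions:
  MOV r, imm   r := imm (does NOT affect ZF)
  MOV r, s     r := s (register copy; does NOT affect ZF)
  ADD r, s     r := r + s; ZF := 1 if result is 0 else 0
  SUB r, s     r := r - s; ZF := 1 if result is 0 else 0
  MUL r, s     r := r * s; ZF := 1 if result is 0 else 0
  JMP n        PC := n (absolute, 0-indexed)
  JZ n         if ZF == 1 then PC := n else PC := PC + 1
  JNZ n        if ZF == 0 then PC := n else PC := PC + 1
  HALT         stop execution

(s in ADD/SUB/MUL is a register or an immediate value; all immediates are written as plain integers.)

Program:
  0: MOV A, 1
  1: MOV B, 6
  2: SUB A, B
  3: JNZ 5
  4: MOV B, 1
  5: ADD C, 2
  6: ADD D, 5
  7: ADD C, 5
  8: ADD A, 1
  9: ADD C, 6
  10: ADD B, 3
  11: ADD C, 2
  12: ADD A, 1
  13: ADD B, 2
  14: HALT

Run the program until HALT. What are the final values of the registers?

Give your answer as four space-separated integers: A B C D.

Answer: -3 11 15 5

Derivation:
Step 1: PC=0 exec 'MOV A, 1'. After: A=1 B=0 C=0 D=0 ZF=0 PC=1
Step 2: PC=1 exec 'MOV B, 6'. After: A=1 B=6 C=0 D=0 ZF=0 PC=2
Step 3: PC=2 exec 'SUB A, B'. After: A=-5 B=6 C=0 D=0 ZF=0 PC=3
Step 4: PC=3 exec 'JNZ 5'. After: A=-5 B=6 C=0 D=0 ZF=0 PC=5
Step 5: PC=5 exec 'ADD C, 2'. After: A=-5 B=6 C=2 D=0 ZF=0 PC=6
Step 6: PC=6 exec 'ADD D, 5'. After: A=-5 B=6 C=2 D=5 ZF=0 PC=7
Step 7: PC=7 exec 'ADD C, 5'. After: A=-5 B=6 C=7 D=5 ZF=0 PC=8
Step 8: PC=8 exec 'ADD A, 1'. After: A=-4 B=6 C=7 D=5 ZF=0 PC=9
Step 9: PC=9 exec 'ADD C, 6'. After: A=-4 B=6 C=13 D=5 ZF=0 PC=10
Step 10: PC=10 exec 'ADD B, 3'. After: A=-4 B=9 C=13 D=5 ZF=0 PC=11
Step 11: PC=11 exec 'ADD C, 2'. After: A=-4 B=9 C=15 D=5 ZF=0 PC=12
Step 12: PC=12 exec 'ADD A, 1'. After: A=-3 B=9 C=15 D=5 ZF=0 PC=13
Step 13: PC=13 exec 'ADD B, 2'. After: A=-3 B=11 C=15 D=5 ZF=0 PC=14
Step 14: PC=14 exec 'HALT'. After: A=-3 B=11 C=15 D=5 ZF=0 PC=14 HALTED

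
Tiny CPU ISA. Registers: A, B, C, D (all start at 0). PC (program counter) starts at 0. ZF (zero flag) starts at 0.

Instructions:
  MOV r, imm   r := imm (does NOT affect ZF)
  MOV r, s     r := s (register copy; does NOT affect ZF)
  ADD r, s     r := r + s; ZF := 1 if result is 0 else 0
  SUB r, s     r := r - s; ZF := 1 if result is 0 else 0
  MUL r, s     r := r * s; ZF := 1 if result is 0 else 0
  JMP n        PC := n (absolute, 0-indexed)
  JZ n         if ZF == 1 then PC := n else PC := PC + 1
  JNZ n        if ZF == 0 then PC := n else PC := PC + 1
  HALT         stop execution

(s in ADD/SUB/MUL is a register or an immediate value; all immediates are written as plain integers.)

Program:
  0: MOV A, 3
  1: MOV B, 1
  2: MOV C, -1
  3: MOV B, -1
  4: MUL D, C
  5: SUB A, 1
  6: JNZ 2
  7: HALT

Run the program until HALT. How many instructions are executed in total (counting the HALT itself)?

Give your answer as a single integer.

Answer: 18

Derivation:
Step 1: PC=0 exec 'MOV A, 3'. After: A=3 B=0 C=0 D=0 ZF=0 PC=1
Step 2: PC=1 exec 'MOV B, 1'. After: A=3 B=1 C=0 D=0 ZF=0 PC=2
Step 3: PC=2 exec 'MOV C, -1'. After: A=3 B=1 C=-1 D=0 ZF=0 PC=3
Step 4: PC=3 exec 'MOV B, -1'. After: A=3 B=-1 C=-1 D=0 ZF=0 PC=4
Step 5: PC=4 exec 'MUL D, C'. After: A=3 B=-1 C=-1 D=0 ZF=1 PC=5
Step 6: PC=5 exec 'SUB A, 1'. After: A=2 B=-1 C=-1 D=0 ZF=0 PC=6
Step 7: PC=6 exec 'JNZ 2'. After: A=2 B=-1 C=-1 D=0 ZF=0 PC=2
Step 8: PC=2 exec 'MOV C, -1'. After: A=2 B=-1 C=-1 D=0 ZF=0 PC=3
Step 9: PC=3 exec 'MOV B, -1'. After: A=2 B=-1 C=-1 D=0 ZF=0 PC=4
Step 10: PC=4 exec 'MUL D, C'. After: A=2 B=-1 C=-1 D=0 ZF=1 PC=5
Step 11: PC=5 exec 'SUB A, 1'. After: A=1 B=-1 C=-1 D=0 ZF=0 PC=6
Step 12: PC=6 exec 'JNZ 2'. After: A=1 B=-1 C=-1 D=0 ZF=0 PC=2
Step 13: PC=2 exec 'MOV C, -1'. After: A=1 B=-1 C=-1 D=0 ZF=0 PC=3
Step 14: PC=3 exec 'MOV B, -1'. After: A=1 B=-1 C=-1 D=0 ZF=0 PC=4
Step 15: PC=4 exec 'MUL D, C'. After: A=1 B=-1 C=-1 D=0 ZF=1 PC=5
Step 16: PC=5 exec 'SUB A, 1'. After: A=0 B=-1 C=-1 D=0 ZF=1 PC=6
Step 17: PC=6 exec 'JNZ 2'. After: A=0 B=-1 C=-1 D=0 ZF=1 PC=7
Step 18: PC=7 exec 'HALT'. After: A=0 B=-1 C=-1 D=0 ZF=1 PC=7 HALTED
Total instructions executed: 18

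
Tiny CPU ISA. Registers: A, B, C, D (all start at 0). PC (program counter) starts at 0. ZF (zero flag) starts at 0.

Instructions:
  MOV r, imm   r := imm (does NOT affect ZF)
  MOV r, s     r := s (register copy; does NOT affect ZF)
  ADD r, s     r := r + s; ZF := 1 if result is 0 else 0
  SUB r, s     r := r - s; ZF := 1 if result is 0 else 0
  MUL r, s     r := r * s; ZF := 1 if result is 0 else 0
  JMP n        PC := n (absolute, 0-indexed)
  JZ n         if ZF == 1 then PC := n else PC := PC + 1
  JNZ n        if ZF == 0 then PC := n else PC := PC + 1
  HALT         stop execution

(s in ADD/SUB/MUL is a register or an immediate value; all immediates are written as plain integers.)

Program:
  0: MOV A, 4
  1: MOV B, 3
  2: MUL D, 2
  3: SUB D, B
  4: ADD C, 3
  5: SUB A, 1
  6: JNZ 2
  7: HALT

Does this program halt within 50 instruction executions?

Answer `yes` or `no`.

Answer: yes

Derivation:
Step 1: PC=0 exec 'MOV A, 4'. After: A=4 B=0 C=0 D=0 ZF=0 PC=1
Step 2: PC=1 exec 'MOV B, 3'. After: A=4 B=3 C=0 D=0 ZF=0 PC=2
Step 3: PC=2 exec 'MUL D, 2'. After: A=4 B=3 C=0 D=0 ZF=1 PC=3
Step 4: PC=3 exec 'SUB D, B'. After: A=4 B=3 C=0 D=-3 ZF=0 PC=4
Step 5: PC=4 exec 'ADD C, 3'. After: A=4 B=3 C=3 D=-3 ZF=0 PC=5
Step 6: PC=5 exec 'SUB A, 1'. After: A=3 B=3 C=3 D=-3 ZF=0 PC=6
Step 7: PC=6 exec 'JNZ 2'. After: A=3 B=3 C=3 D=-3 ZF=0 PC=2
Step 8: PC=2 exec 'MUL D, 2'. After: A=3 B=3 C=3 D=-6 ZF=0 PC=3
Step 9: PC=3 exec 'SUB D, B'. After: A=3 B=3 C=3 D=-9 ZF=0 PC=4
Step 10: PC=4 exec 'ADD C, 3'. After: A=3 B=3 C=6 D=-9 ZF=0 PC=5
Step 11: PC=5 exec 'SUB A, 1'. After: A=2 B=3 C=6 D=-9 ZF=0 PC=6
Step 12: PC=6 exec 'JNZ 2'. After: A=2 B=3 C=6 D=-9 ZF=0 PC=2
Step 13: PC=2 exec 'MUL D, 2'. After: A=2 B=3 C=6 D=-18 ZF=0 PC=3
Step 14: PC=3 exec 'SUB D, B'. After: A=2 B=3 C=6 D=-21 ZF=0 PC=4
Step 15: PC=4 exec 'ADD C, 3'. After: A=2 B=3 C=9 D=-21 ZF=0 PC=5
Step 16: PC=5 exec 'SUB A, 1'. After: A=1 B=3 C=9 D=-21 ZF=0 PC=6
Step 17: PC=6 exec 'JNZ 2'. After: A=1 B=3 C=9 D=-21 ZF=0 PC=2
Step 18: PC=2 exec 'MUL D, 2'. After: A=1 B=3 C=9 D=-42 ZF=0 PC=3
Step 19: PC=3 exec 'SUB D, B'. After: A=1 B=3 C=9 D=-45 ZF=0 PC=4
Step 20: PC=4 exec 'ADD C, 3'. After: A=1 B=3 C=12 D=-45 ZF=0 PC=5
Step 21: PC=5 exec 'SUB A, 1'. After: A=0 B=3 C=12 D=-45 ZF=1 PC=6
Step 22: PC=6 exec 'JNZ 2'. After: A=0 B=3 C=12 D=-45 ZF=1 PC=7
Step 23: PC=7 exec 'HALT'. After: A=0 B=3 C=12 D=-45 ZF=1 PC=7 HALTED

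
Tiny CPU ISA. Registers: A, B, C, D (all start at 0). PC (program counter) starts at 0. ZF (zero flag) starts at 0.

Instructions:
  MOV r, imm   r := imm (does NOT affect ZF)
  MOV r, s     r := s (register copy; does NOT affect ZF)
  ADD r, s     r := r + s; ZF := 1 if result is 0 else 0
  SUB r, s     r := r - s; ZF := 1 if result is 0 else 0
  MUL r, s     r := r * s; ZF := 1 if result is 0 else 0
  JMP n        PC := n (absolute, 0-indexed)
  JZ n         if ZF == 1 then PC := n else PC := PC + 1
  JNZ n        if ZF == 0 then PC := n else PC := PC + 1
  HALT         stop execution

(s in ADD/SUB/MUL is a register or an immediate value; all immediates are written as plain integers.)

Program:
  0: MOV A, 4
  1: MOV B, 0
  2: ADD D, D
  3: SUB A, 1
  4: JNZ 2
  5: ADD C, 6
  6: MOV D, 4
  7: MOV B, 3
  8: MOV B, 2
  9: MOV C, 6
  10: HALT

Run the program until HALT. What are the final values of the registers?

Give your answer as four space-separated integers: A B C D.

Answer: 0 2 6 4

Derivation:
Step 1: PC=0 exec 'MOV A, 4'. After: A=4 B=0 C=0 D=0 ZF=0 PC=1
Step 2: PC=1 exec 'MOV B, 0'. After: A=4 B=0 C=0 D=0 ZF=0 PC=2
Step 3: PC=2 exec 'ADD D, D'. After: A=4 B=0 C=0 D=0 ZF=1 PC=3
Step 4: PC=3 exec 'SUB A, 1'. After: A=3 B=0 C=0 D=0 ZF=0 PC=4
Step 5: PC=4 exec 'JNZ 2'. After: A=3 B=0 C=0 D=0 ZF=0 PC=2
Step 6: PC=2 exec 'ADD D, D'. After: A=3 B=0 C=0 D=0 ZF=1 PC=3
Step 7: PC=3 exec 'SUB A, 1'. After: A=2 B=0 C=0 D=0 ZF=0 PC=4
Step 8: PC=4 exec 'JNZ 2'. After: A=2 B=0 C=0 D=0 ZF=0 PC=2
Step 9: PC=2 exec 'ADD D, D'. After: A=2 B=0 C=0 D=0 ZF=1 PC=3
Step 10: PC=3 exec 'SUB A, 1'. After: A=1 B=0 C=0 D=0 ZF=0 PC=4
Step 11: PC=4 exec 'JNZ 2'. After: A=1 B=0 C=0 D=0 ZF=0 PC=2
Step 12: PC=2 exec 'ADD D, D'. After: A=1 B=0 C=0 D=0 ZF=1 PC=3
Step 13: PC=3 exec 'SUB A, 1'. After: A=0 B=0 C=0 D=0 ZF=1 PC=4
Step 14: PC=4 exec 'JNZ 2'. After: A=0 B=0 C=0 D=0 ZF=1 PC=5
Step 15: PC=5 exec 'ADD C, 6'. After: A=0 B=0 C=6 D=0 ZF=0 PC=6
Step 16: PC=6 exec 'MOV D, 4'. After: A=0 B=0 C=6 D=4 ZF=0 PC=7
Step 17: PC=7 exec 'MOV B, 3'. After: A=0 B=3 C=6 D=4 ZF=0 PC=8
Step 18: PC=8 exec 'MOV B, 2'. After: A=0 B=2 C=6 D=4 ZF=0 PC=9
Step 19: PC=9 exec 'MOV C, 6'. After: A=0 B=2 C=6 D=4 ZF=0 PC=10
Step 20: PC=10 exec 'HALT'. After: A=0 B=2 C=6 D=4 ZF=0 PC=10 HALTED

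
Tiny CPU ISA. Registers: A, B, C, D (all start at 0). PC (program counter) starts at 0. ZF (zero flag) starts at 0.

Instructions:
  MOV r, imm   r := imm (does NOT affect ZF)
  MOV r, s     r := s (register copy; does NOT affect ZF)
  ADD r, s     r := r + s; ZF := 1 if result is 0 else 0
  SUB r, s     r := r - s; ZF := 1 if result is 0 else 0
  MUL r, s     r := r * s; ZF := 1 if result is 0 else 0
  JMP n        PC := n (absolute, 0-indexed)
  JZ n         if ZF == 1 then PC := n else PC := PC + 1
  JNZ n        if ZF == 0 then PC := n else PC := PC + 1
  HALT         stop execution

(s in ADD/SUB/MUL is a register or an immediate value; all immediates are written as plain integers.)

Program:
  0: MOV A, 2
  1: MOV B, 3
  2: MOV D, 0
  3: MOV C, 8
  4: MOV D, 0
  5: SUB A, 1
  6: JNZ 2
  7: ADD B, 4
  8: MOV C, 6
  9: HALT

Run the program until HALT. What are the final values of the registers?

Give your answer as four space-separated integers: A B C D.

Answer: 0 7 6 0

Derivation:
Step 1: PC=0 exec 'MOV A, 2'. After: A=2 B=0 C=0 D=0 ZF=0 PC=1
Step 2: PC=1 exec 'MOV B, 3'. After: A=2 B=3 C=0 D=0 ZF=0 PC=2
Step 3: PC=2 exec 'MOV D, 0'. After: A=2 B=3 C=0 D=0 ZF=0 PC=3
Step 4: PC=3 exec 'MOV C, 8'. After: A=2 B=3 C=8 D=0 ZF=0 PC=4
Step 5: PC=4 exec 'MOV D, 0'. After: A=2 B=3 C=8 D=0 ZF=0 PC=5
Step 6: PC=5 exec 'SUB A, 1'. After: A=1 B=3 C=8 D=0 ZF=0 PC=6
Step 7: PC=6 exec 'JNZ 2'. After: A=1 B=3 C=8 D=0 ZF=0 PC=2
Step 8: PC=2 exec 'MOV D, 0'. After: A=1 B=3 C=8 D=0 ZF=0 PC=3
Step 9: PC=3 exec 'MOV C, 8'. After: A=1 B=3 C=8 D=0 ZF=0 PC=4
Step 10: PC=4 exec 'MOV D, 0'. After: A=1 B=3 C=8 D=0 ZF=0 PC=5
Step 11: PC=5 exec 'SUB A, 1'. After: A=0 B=3 C=8 D=0 ZF=1 PC=6
Step 12: PC=6 exec 'JNZ 2'. After: A=0 B=3 C=8 D=0 ZF=1 PC=7
Step 13: PC=7 exec 'ADD B, 4'. After: A=0 B=7 C=8 D=0 ZF=0 PC=8
Step 14: PC=8 exec 'MOV C, 6'. After: A=0 B=7 C=6 D=0 ZF=0 PC=9
Step 15: PC=9 exec 'HALT'. After: A=0 B=7 C=6 D=0 ZF=0 PC=9 HALTED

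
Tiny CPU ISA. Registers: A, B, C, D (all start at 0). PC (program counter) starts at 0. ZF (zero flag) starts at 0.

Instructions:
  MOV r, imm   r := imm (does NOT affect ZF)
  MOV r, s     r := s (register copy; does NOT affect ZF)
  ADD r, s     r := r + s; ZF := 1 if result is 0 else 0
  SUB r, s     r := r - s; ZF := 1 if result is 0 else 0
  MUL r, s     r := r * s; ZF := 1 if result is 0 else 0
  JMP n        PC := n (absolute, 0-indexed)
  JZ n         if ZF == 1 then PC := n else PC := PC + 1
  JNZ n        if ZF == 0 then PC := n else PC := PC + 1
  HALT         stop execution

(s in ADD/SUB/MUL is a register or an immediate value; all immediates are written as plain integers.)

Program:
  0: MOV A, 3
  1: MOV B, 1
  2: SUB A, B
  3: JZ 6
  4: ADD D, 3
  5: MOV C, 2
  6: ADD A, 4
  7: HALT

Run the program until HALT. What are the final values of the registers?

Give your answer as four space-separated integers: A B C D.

Step 1: PC=0 exec 'MOV A, 3'. After: A=3 B=0 C=0 D=0 ZF=0 PC=1
Step 2: PC=1 exec 'MOV B, 1'. After: A=3 B=1 C=0 D=0 ZF=0 PC=2
Step 3: PC=2 exec 'SUB A, B'. After: A=2 B=1 C=0 D=0 ZF=0 PC=3
Step 4: PC=3 exec 'JZ 6'. After: A=2 B=1 C=0 D=0 ZF=0 PC=4
Step 5: PC=4 exec 'ADD D, 3'. After: A=2 B=1 C=0 D=3 ZF=0 PC=5
Step 6: PC=5 exec 'MOV C, 2'. After: A=2 B=1 C=2 D=3 ZF=0 PC=6
Step 7: PC=6 exec 'ADD A, 4'. After: A=6 B=1 C=2 D=3 ZF=0 PC=7
Step 8: PC=7 exec 'HALT'. After: A=6 B=1 C=2 D=3 ZF=0 PC=7 HALTED

Answer: 6 1 2 3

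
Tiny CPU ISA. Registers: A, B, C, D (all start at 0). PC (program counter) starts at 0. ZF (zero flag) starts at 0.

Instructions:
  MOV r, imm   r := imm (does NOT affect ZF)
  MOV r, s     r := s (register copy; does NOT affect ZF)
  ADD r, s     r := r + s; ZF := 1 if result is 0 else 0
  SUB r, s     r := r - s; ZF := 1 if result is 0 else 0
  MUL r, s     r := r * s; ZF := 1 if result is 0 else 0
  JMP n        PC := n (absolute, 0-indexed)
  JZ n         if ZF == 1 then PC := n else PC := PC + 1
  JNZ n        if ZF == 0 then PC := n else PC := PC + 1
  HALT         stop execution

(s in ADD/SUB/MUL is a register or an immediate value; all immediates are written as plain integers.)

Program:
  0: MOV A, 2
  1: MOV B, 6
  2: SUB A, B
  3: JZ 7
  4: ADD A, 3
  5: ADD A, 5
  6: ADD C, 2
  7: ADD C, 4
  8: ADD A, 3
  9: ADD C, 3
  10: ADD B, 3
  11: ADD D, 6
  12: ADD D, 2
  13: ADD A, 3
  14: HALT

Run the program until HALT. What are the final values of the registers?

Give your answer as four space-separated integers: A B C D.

Answer: 10 9 9 8

Derivation:
Step 1: PC=0 exec 'MOV A, 2'. After: A=2 B=0 C=0 D=0 ZF=0 PC=1
Step 2: PC=1 exec 'MOV B, 6'. After: A=2 B=6 C=0 D=0 ZF=0 PC=2
Step 3: PC=2 exec 'SUB A, B'. After: A=-4 B=6 C=0 D=0 ZF=0 PC=3
Step 4: PC=3 exec 'JZ 7'. After: A=-4 B=6 C=0 D=0 ZF=0 PC=4
Step 5: PC=4 exec 'ADD A, 3'. After: A=-1 B=6 C=0 D=0 ZF=0 PC=5
Step 6: PC=5 exec 'ADD A, 5'. After: A=4 B=6 C=0 D=0 ZF=0 PC=6
Step 7: PC=6 exec 'ADD C, 2'. After: A=4 B=6 C=2 D=0 ZF=0 PC=7
Step 8: PC=7 exec 'ADD C, 4'. After: A=4 B=6 C=6 D=0 ZF=0 PC=8
Step 9: PC=8 exec 'ADD A, 3'. After: A=7 B=6 C=6 D=0 ZF=0 PC=9
Step 10: PC=9 exec 'ADD C, 3'. After: A=7 B=6 C=9 D=0 ZF=0 PC=10
Step 11: PC=10 exec 'ADD B, 3'. After: A=7 B=9 C=9 D=0 ZF=0 PC=11
Step 12: PC=11 exec 'ADD D, 6'. After: A=7 B=9 C=9 D=6 ZF=0 PC=12
Step 13: PC=12 exec 'ADD D, 2'. After: A=7 B=9 C=9 D=8 ZF=0 PC=13
Step 14: PC=13 exec 'ADD A, 3'. After: A=10 B=9 C=9 D=8 ZF=0 PC=14
Step 15: PC=14 exec 'HALT'. After: A=10 B=9 C=9 D=8 ZF=0 PC=14 HALTED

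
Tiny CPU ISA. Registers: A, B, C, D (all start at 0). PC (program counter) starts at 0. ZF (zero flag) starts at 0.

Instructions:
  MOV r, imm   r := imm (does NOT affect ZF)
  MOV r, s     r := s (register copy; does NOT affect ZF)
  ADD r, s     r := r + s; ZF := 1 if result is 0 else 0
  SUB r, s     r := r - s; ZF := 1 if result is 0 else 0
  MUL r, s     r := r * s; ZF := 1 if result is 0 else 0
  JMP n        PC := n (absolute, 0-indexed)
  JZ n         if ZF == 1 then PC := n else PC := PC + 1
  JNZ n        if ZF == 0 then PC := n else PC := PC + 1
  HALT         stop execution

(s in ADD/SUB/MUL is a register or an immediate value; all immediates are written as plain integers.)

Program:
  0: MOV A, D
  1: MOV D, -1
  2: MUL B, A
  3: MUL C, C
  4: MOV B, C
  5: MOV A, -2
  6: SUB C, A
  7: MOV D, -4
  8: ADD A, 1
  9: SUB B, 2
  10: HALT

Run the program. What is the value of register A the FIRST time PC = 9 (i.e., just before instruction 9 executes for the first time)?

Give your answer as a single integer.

Step 1: PC=0 exec 'MOV A, D'. After: A=0 B=0 C=0 D=0 ZF=0 PC=1
Step 2: PC=1 exec 'MOV D, -1'. After: A=0 B=0 C=0 D=-1 ZF=0 PC=2
Step 3: PC=2 exec 'MUL B, A'. After: A=0 B=0 C=0 D=-1 ZF=1 PC=3
Step 4: PC=3 exec 'MUL C, C'. After: A=0 B=0 C=0 D=-1 ZF=1 PC=4
Step 5: PC=4 exec 'MOV B, C'. After: A=0 B=0 C=0 D=-1 ZF=1 PC=5
Step 6: PC=5 exec 'MOV A, -2'. After: A=-2 B=0 C=0 D=-1 ZF=1 PC=6
Step 7: PC=6 exec 'SUB C, A'. After: A=-2 B=0 C=2 D=-1 ZF=0 PC=7
Step 8: PC=7 exec 'MOV D, -4'. After: A=-2 B=0 C=2 D=-4 ZF=0 PC=8
Step 9: PC=8 exec 'ADD A, 1'. After: A=-1 B=0 C=2 D=-4 ZF=0 PC=9
First time PC=9: A=-1

-1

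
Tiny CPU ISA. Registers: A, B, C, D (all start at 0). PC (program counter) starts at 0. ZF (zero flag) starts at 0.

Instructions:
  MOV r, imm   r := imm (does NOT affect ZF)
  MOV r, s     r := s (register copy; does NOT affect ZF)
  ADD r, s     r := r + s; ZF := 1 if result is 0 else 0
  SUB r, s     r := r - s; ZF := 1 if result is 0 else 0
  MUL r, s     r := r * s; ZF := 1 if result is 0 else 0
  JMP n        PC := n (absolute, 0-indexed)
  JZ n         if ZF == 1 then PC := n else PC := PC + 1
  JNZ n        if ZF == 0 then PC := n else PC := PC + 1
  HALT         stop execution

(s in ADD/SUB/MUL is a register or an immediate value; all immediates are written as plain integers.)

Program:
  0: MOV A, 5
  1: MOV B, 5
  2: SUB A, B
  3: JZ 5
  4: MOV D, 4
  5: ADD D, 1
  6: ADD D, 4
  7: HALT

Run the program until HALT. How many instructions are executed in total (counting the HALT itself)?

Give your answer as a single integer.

Step 1: PC=0 exec 'MOV A, 5'. After: A=5 B=0 C=0 D=0 ZF=0 PC=1
Step 2: PC=1 exec 'MOV B, 5'. After: A=5 B=5 C=0 D=0 ZF=0 PC=2
Step 3: PC=2 exec 'SUB A, B'. After: A=0 B=5 C=0 D=0 ZF=1 PC=3
Step 4: PC=3 exec 'JZ 5'. After: A=0 B=5 C=0 D=0 ZF=1 PC=5
Step 5: PC=5 exec 'ADD D, 1'. After: A=0 B=5 C=0 D=1 ZF=0 PC=6
Step 6: PC=6 exec 'ADD D, 4'. After: A=0 B=5 C=0 D=5 ZF=0 PC=7
Step 7: PC=7 exec 'HALT'. After: A=0 B=5 C=0 D=5 ZF=0 PC=7 HALTED
Total instructions executed: 7

Answer: 7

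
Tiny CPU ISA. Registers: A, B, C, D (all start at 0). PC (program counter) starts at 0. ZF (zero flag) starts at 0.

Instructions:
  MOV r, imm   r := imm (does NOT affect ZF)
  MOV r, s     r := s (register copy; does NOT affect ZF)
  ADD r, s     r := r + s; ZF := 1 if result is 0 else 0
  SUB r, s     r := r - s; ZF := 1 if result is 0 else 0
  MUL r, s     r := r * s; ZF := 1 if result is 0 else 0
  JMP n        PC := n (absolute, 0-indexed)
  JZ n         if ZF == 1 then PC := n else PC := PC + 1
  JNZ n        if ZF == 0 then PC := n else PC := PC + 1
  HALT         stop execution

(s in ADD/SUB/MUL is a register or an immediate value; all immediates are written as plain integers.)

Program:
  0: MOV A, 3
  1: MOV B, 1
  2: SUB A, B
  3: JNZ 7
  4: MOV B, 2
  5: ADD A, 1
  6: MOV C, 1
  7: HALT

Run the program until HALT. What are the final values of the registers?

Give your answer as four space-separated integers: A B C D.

Answer: 2 1 0 0

Derivation:
Step 1: PC=0 exec 'MOV A, 3'. After: A=3 B=0 C=0 D=0 ZF=0 PC=1
Step 2: PC=1 exec 'MOV B, 1'. After: A=3 B=1 C=0 D=0 ZF=0 PC=2
Step 3: PC=2 exec 'SUB A, B'. After: A=2 B=1 C=0 D=0 ZF=0 PC=3
Step 4: PC=3 exec 'JNZ 7'. After: A=2 B=1 C=0 D=0 ZF=0 PC=7
Step 5: PC=7 exec 'HALT'. After: A=2 B=1 C=0 D=0 ZF=0 PC=7 HALTED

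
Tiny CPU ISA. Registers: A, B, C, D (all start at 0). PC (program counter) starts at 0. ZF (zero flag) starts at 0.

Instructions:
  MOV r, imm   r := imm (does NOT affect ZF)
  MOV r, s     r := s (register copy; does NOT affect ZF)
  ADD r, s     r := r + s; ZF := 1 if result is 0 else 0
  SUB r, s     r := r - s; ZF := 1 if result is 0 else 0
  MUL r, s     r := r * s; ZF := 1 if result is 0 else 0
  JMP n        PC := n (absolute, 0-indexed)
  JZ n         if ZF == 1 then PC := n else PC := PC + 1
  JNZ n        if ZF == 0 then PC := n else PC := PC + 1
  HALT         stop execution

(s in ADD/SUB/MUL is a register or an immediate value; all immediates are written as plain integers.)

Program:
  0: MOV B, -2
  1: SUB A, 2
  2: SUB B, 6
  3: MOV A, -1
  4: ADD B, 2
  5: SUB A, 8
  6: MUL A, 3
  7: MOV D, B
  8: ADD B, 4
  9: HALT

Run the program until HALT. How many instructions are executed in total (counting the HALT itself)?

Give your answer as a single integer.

Answer: 10

Derivation:
Step 1: PC=0 exec 'MOV B, -2'. After: A=0 B=-2 C=0 D=0 ZF=0 PC=1
Step 2: PC=1 exec 'SUB A, 2'. After: A=-2 B=-2 C=0 D=0 ZF=0 PC=2
Step 3: PC=2 exec 'SUB B, 6'. After: A=-2 B=-8 C=0 D=0 ZF=0 PC=3
Step 4: PC=3 exec 'MOV A, -1'. After: A=-1 B=-8 C=0 D=0 ZF=0 PC=4
Step 5: PC=4 exec 'ADD B, 2'. After: A=-1 B=-6 C=0 D=0 ZF=0 PC=5
Step 6: PC=5 exec 'SUB A, 8'. After: A=-9 B=-6 C=0 D=0 ZF=0 PC=6
Step 7: PC=6 exec 'MUL A, 3'. After: A=-27 B=-6 C=0 D=0 ZF=0 PC=7
Step 8: PC=7 exec 'MOV D, B'. After: A=-27 B=-6 C=0 D=-6 ZF=0 PC=8
Step 9: PC=8 exec 'ADD B, 4'. After: A=-27 B=-2 C=0 D=-6 ZF=0 PC=9
Step 10: PC=9 exec 'HALT'. After: A=-27 B=-2 C=0 D=-6 ZF=0 PC=9 HALTED
Total instructions executed: 10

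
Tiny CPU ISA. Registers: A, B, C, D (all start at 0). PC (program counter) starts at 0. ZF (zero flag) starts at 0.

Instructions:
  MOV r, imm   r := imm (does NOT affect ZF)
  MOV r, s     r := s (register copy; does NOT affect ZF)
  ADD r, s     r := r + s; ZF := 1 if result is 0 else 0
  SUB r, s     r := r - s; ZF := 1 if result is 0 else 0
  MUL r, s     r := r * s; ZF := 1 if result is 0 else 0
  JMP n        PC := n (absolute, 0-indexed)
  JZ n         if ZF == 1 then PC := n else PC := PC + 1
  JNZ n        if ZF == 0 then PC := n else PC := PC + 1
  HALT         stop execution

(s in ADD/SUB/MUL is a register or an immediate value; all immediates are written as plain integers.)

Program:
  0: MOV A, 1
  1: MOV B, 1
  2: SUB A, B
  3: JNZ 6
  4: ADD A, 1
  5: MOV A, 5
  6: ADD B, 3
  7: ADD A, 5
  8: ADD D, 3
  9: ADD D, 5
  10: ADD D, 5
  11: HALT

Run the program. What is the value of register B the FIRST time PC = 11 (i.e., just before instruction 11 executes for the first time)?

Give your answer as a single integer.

Step 1: PC=0 exec 'MOV A, 1'. After: A=1 B=0 C=0 D=0 ZF=0 PC=1
Step 2: PC=1 exec 'MOV B, 1'. After: A=1 B=1 C=0 D=0 ZF=0 PC=2
Step 3: PC=2 exec 'SUB A, B'. After: A=0 B=1 C=0 D=0 ZF=1 PC=3
Step 4: PC=3 exec 'JNZ 6'. After: A=0 B=1 C=0 D=0 ZF=1 PC=4
Step 5: PC=4 exec 'ADD A, 1'. After: A=1 B=1 C=0 D=0 ZF=0 PC=5
Step 6: PC=5 exec 'MOV A, 5'. After: A=5 B=1 C=0 D=0 ZF=0 PC=6
Step 7: PC=6 exec 'ADD B, 3'. After: A=5 B=4 C=0 D=0 ZF=0 PC=7
Step 8: PC=7 exec 'ADD A, 5'. After: A=10 B=4 C=0 D=0 ZF=0 PC=8
Step 9: PC=8 exec 'ADD D, 3'. After: A=10 B=4 C=0 D=3 ZF=0 PC=9
Step 10: PC=9 exec 'ADD D, 5'. After: A=10 B=4 C=0 D=8 ZF=0 PC=10
Step 11: PC=10 exec 'ADD D, 5'. After: A=10 B=4 C=0 D=13 ZF=0 PC=11
First time PC=11: B=4

4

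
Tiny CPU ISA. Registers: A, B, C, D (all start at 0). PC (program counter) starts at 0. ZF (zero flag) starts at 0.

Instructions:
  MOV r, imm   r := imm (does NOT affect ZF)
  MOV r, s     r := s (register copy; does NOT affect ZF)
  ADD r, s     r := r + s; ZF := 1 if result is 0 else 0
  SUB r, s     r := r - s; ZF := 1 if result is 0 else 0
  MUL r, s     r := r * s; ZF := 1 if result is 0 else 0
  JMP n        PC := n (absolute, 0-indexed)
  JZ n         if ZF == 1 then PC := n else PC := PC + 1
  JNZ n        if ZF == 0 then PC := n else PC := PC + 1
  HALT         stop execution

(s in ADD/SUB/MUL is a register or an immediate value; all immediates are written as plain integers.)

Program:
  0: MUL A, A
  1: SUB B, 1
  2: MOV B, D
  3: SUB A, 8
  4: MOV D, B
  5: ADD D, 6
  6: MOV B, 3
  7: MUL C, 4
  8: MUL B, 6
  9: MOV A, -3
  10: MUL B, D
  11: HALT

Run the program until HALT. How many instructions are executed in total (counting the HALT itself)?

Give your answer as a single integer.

Step 1: PC=0 exec 'MUL A, A'. After: A=0 B=0 C=0 D=0 ZF=1 PC=1
Step 2: PC=1 exec 'SUB B, 1'. After: A=0 B=-1 C=0 D=0 ZF=0 PC=2
Step 3: PC=2 exec 'MOV B, D'. After: A=0 B=0 C=0 D=0 ZF=0 PC=3
Step 4: PC=3 exec 'SUB A, 8'. After: A=-8 B=0 C=0 D=0 ZF=0 PC=4
Step 5: PC=4 exec 'MOV D, B'. After: A=-8 B=0 C=0 D=0 ZF=0 PC=5
Step 6: PC=5 exec 'ADD D, 6'. After: A=-8 B=0 C=0 D=6 ZF=0 PC=6
Step 7: PC=6 exec 'MOV B, 3'. After: A=-8 B=3 C=0 D=6 ZF=0 PC=7
Step 8: PC=7 exec 'MUL C, 4'. After: A=-8 B=3 C=0 D=6 ZF=1 PC=8
Step 9: PC=8 exec 'MUL B, 6'. After: A=-8 B=18 C=0 D=6 ZF=0 PC=9
Step 10: PC=9 exec 'MOV A, -3'. After: A=-3 B=18 C=0 D=6 ZF=0 PC=10
Step 11: PC=10 exec 'MUL B, D'. After: A=-3 B=108 C=0 D=6 ZF=0 PC=11
Step 12: PC=11 exec 'HALT'. After: A=-3 B=108 C=0 D=6 ZF=0 PC=11 HALTED
Total instructions executed: 12

Answer: 12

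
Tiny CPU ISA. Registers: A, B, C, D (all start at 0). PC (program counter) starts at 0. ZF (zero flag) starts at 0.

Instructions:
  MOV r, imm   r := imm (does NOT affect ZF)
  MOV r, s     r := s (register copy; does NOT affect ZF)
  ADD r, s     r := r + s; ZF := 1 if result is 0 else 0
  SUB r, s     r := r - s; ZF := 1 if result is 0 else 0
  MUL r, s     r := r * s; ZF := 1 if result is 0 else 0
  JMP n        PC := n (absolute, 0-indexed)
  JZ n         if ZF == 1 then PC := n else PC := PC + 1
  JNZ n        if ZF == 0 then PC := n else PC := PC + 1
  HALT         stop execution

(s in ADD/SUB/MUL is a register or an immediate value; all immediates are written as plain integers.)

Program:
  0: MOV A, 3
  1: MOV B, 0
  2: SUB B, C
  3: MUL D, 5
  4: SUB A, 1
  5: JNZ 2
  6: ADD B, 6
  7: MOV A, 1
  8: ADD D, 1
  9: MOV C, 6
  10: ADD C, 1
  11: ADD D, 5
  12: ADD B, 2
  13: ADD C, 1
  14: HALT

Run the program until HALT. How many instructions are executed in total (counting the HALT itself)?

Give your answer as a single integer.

Step 1: PC=0 exec 'MOV A, 3'. After: A=3 B=0 C=0 D=0 ZF=0 PC=1
Step 2: PC=1 exec 'MOV B, 0'. After: A=3 B=0 C=0 D=0 ZF=0 PC=2
Step 3: PC=2 exec 'SUB B, C'. After: A=3 B=0 C=0 D=0 ZF=1 PC=3
Step 4: PC=3 exec 'MUL D, 5'. After: A=3 B=0 C=0 D=0 ZF=1 PC=4
Step 5: PC=4 exec 'SUB A, 1'. After: A=2 B=0 C=0 D=0 ZF=0 PC=5
Step 6: PC=5 exec 'JNZ 2'. After: A=2 B=0 C=0 D=0 ZF=0 PC=2
Step 7: PC=2 exec 'SUB B, C'. After: A=2 B=0 C=0 D=0 ZF=1 PC=3
Step 8: PC=3 exec 'MUL D, 5'. After: A=2 B=0 C=0 D=0 ZF=1 PC=4
Step 9: PC=4 exec 'SUB A, 1'. After: A=1 B=0 C=0 D=0 ZF=0 PC=5
Step 10: PC=5 exec 'JNZ 2'. After: A=1 B=0 C=0 D=0 ZF=0 PC=2
Step 11: PC=2 exec 'SUB B, C'. After: A=1 B=0 C=0 D=0 ZF=1 PC=3
Step 12: PC=3 exec 'MUL D, 5'. After: A=1 B=0 C=0 D=0 ZF=1 PC=4
Step 13: PC=4 exec 'SUB A, 1'. After: A=0 B=0 C=0 D=0 ZF=1 PC=5
Step 14: PC=5 exec 'JNZ 2'. After: A=0 B=0 C=0 D=0 ZF=1 PC=6
Step 15: PC=6 exec 'ADD B, 6'. After: A=0 B=6 C=0 D=0 ZF=0 PC=7
Step 16: PC=7 exec 'MOV A, 1'. After: A=1 B=6 C=0 D=0 ZF=0 PC=8
Step 17: PC=8 exec 'ADD D, 1'. After: A=1 B=6 C=0 D=1 ZF=0 PC=9
Step 18: PC=9 exec 'MOV C, 6'. After: A=1 B=6 C=6 D=1 ZF=0 PC=10
Step 19: PC=10 exec 'ADD C, 1'. After: A=1 B=6 C=7 D=1 ZF=0 PC=11
Step 20: PC=11 exec 'ADD D, 5'. After: A=1 B=6 C=7 D=6 ZF=0 PC=12
Step 21: PC=12 exec 'ADD B, 2'. After: A=1 B=8 C=7 D=6 ZF=0 PC=13
Step 22: PC=13 exec 'ADD C, 1'. After: A=1 B=8 C=8 D=6 ZF=0 PC=14
Step 23: PC=14 exec 'HALT'. After: A=1 B=8 C=8 D=6 ZF=0 PC=14 HALTED
Total instructions executed: 23

Answer: 23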